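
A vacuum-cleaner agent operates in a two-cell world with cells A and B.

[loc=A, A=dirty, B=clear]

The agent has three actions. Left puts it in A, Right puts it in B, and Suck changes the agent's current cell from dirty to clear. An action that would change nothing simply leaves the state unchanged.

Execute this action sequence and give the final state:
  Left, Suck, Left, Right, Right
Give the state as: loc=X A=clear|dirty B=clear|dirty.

loc=B A=clear B=clear

1. Left → loc=A A=dirty B=clear
2. Suck → loc=A A=clear B=clear
3. Left → loc=A A=clear B=clear
4. Right → loc=B A=clear B=clear
5. Right → loc=B A=clear B=clear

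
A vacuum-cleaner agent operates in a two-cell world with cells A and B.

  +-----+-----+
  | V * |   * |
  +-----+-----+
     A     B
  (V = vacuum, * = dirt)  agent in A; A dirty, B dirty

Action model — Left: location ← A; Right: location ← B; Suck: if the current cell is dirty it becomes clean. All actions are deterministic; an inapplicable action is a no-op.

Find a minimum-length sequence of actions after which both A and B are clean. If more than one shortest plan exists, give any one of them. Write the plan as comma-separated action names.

Suck, Right, Suck

1) do Suck; now loc=A A=clean B=dirty
2) do Right; now loc=B A=clean B=dirty
3) do Suck; now loc=B A=clean B=clean
min 3: Suck A + move + Suck B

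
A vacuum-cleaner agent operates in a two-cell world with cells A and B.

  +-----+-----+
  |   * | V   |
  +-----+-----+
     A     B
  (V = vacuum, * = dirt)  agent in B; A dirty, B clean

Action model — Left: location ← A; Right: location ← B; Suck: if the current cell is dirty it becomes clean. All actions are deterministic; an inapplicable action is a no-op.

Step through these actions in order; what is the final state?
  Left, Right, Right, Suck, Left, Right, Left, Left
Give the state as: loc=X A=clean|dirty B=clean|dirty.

t=1 Left ⇒ loc=A A=dirty B=clean
t=2 Right ⇒ loc=B A=dirty B=clean
t=3 Right ⇒ loc=B A=dirty B=clean
t=4 Suck ⇒ loc=B A=dirty B=clean
t=5 Left ⇒ loc=A A=dirty B=clean
t=6 Right ⇒ loc=B A=dirty B=clean
t=7 Left ⇒ loc=A A=dirty B=clean
t=8 Left ⇒ loc=A A=dirty B=clean

loc=A A=dirty B=clean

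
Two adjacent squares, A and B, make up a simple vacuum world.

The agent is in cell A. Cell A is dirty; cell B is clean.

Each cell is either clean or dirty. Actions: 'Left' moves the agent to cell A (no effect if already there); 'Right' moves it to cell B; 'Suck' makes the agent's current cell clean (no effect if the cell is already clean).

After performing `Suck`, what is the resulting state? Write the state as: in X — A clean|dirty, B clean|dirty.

in A — A clean, B clean

start: in A — A dirty, B clean
Suck (#1): in A — A clean, B clean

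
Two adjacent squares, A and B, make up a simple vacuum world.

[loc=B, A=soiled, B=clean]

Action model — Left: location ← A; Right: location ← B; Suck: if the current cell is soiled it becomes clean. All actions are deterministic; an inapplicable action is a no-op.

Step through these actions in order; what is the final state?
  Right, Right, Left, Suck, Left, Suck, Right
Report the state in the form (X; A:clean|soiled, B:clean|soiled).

1) do Right; now (B; A:soiled, B:clean)
2) do Right; now (B; A:soiled, B:clean)
3) do Left; now (A; A:soiled, B:clean)
4) do Suck; now (A; A:clean, B:clean)
5) do Left; now (A; A:clean, B:clean)
6) do Suck; now (A; A:clean, B:clean)
7) do Right; now (B; A:clean, B:clean)

(B; A:clean, B:clean)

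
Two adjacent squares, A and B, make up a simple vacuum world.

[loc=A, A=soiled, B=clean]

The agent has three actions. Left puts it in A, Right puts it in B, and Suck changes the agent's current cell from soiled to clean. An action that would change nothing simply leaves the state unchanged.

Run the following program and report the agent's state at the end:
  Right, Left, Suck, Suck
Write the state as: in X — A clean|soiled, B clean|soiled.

1) do Right; now in B — A soiled, B clean
2) do Left; now in A — A soiled, B clean
3) do Suck; now in A — A clean, B clean
4) do Suck; now in A — A clean, B clean

in A — A clean, B clean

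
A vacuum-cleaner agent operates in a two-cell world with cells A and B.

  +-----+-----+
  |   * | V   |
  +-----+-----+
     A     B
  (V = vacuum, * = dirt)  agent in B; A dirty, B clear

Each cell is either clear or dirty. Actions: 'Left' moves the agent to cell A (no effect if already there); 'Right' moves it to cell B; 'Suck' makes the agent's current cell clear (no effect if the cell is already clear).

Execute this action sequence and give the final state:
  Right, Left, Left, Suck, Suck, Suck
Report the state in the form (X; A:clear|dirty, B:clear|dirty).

t=1 Right ⇒ (B; A:dirty, B:clear)
t=2 Left ⇒ (A; A:dirty, B:clear)
t=3 Left ⇒ (A; A:dirty, B:clear)
t=4 Suck ⇒ (A; A:clear, B:clear)
t=5 Suck ⇒ (A; A:clear, B:clear)
t=6 Suck ⇒ (A; A:clear, B:clear)

(A; A:clear, B:clear)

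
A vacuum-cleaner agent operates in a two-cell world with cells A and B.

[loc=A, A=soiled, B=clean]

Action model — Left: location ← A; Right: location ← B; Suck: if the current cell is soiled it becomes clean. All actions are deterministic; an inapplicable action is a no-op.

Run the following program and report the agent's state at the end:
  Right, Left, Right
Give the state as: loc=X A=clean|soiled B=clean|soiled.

loc=B A=soiled B=clean

[1] after Right: loc=B A=soiled B=clean
[2] after Left: loc=A A=soiled B=clean
[3] after Right: loc=B A=soiled B=clean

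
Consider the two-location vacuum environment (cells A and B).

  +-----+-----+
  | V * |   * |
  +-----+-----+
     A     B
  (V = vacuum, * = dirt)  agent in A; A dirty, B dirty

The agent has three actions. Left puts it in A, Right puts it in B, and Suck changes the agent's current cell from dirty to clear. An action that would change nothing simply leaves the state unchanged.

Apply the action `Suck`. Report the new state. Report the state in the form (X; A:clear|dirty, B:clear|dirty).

start: (A; A:dirty, B:dirty)
1. Suck → (A; A:clear, B:dirty)

(A; A:clear, B:dirty)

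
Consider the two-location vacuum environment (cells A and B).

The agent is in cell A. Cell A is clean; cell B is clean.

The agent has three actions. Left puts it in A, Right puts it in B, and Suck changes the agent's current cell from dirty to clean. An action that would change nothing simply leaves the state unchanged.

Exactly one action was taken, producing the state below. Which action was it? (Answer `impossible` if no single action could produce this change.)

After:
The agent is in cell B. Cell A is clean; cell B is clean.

try  Left: (A; A:clean, B:clean)
try Right: (B; A:clean, B:clean)  ← match
try  Suck: (A; A:clean, B:clean)

Right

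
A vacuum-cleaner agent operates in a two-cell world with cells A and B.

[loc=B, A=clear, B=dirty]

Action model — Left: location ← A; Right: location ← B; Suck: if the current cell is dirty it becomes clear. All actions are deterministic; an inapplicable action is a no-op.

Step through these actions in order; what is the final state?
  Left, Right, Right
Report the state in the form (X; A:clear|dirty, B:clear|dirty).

[1] after Left: (A; A:clear, B:dirty)
[2] after Right: (B; A:clear, B:dirty)
[3] after Right: (B; A:clear, B:dirty)

(B; A:clear, B:dirty)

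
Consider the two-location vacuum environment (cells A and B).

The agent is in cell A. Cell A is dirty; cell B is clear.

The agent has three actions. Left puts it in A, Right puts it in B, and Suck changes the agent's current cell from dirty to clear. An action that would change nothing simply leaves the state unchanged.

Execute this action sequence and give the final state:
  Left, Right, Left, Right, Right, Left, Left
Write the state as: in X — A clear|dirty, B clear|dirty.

Left (#1): in A — A dirty, B clear
Right (#2): in B — A dirty, B clear
Left (#3): in A — A dirty, B clear
Right (#4): in B — A dirty, B clear
Right (#5): in B — A dirty, B clear
Left (#6): in A — A dirty, B clear
Left (#7): in A — A dirty, B clear

in A — A dirty, B clear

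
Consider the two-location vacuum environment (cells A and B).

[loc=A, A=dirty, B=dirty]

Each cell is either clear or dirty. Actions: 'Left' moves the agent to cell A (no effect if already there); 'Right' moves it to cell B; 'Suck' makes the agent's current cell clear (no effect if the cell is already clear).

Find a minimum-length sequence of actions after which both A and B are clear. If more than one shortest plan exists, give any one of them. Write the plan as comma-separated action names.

[1] after Suck: <A|clear|dirty>
[2] after Right: <B|clear|dirty>
[3] after Suck: <B|clear|clear>
min 3: Suck A + move + Suck B

Suck, Right, Suck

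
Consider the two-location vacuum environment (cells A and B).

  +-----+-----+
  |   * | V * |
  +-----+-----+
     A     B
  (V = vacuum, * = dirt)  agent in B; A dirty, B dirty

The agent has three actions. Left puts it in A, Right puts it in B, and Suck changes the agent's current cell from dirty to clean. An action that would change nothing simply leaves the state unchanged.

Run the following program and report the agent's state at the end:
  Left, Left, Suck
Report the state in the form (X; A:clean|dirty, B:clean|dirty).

1. Left → (A; A:dirty, B:dirty)
2. Left → (A; A:dirty, B:dirty)
3. Suck → (A; A:clean, B:dirty)

(A; A:clean, B:dirty)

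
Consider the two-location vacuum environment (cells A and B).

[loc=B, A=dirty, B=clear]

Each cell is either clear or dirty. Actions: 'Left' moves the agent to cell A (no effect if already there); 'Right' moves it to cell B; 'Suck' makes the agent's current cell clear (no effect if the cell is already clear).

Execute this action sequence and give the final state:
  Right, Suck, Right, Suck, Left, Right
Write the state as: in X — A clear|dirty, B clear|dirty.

in B — A dirty, B clear

step 1/6 (Right): in B — A dirty, B clear
step 2/6 (Suck): in B — A dirty, B clear
step 3/6 (Right): in B — A dirty, B clear
step 4/6 (Suck): in B — A dirty, B clear
step 5/6 (Left): in A — A dirty, B clear
step 6/6 (Right): in B — A dirty, B clear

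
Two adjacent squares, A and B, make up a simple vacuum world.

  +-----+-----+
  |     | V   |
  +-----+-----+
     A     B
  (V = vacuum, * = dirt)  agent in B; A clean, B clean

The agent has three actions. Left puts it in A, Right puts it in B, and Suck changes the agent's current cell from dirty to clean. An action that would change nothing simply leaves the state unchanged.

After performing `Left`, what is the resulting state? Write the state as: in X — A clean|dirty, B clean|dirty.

in A — A clean, B clean

start: in B — A clean, B clean
1) do Left; now in A — A clean, B clean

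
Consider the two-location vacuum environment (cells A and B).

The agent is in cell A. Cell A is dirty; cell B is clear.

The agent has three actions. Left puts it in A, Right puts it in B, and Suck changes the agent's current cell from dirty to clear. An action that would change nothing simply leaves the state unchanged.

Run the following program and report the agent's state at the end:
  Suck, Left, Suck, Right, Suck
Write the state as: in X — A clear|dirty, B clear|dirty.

1) do Suck; now in A — A clear, B clear
2) do Left; now in A — A clear, B clear
3) do Suck; now in A — A clear, B clear
4) do Right; now in B — A clear, B clear
5) do Suck; now in B — A clear, B clear

in B — A clear, B clear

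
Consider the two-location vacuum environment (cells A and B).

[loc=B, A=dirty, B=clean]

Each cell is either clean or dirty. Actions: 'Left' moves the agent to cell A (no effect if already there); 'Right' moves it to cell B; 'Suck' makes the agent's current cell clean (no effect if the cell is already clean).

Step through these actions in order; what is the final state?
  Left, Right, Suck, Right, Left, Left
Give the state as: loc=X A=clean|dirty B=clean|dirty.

loc=A A=dirty B=clean

t=1 Left ⇒ loc=A A=dirty B=clean
t=2 Right ⇒ loc=B A=dirty B=clean
t=3 Suck ⇒ loc=B A=dirty B=clean
t=4 Right ⇒ loc=B A=dirty B=clean
t=5 Left ⇒ loc=A A=dirty B=clean
t=6 Left ⇒ loc=A A=dirty B=clean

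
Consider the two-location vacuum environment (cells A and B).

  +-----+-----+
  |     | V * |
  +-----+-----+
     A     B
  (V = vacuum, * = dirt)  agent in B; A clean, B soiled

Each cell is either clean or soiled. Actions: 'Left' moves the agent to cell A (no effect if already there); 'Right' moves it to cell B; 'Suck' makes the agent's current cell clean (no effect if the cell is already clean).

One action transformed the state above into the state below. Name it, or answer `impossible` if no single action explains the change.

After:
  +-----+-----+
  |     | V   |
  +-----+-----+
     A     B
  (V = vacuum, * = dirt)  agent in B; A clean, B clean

Suck

try  Left: loc=A A=clean B=soiled
try Right: loc=B A=clean B=soiled
try  Suck: loc=B A=clean B=clean  ← match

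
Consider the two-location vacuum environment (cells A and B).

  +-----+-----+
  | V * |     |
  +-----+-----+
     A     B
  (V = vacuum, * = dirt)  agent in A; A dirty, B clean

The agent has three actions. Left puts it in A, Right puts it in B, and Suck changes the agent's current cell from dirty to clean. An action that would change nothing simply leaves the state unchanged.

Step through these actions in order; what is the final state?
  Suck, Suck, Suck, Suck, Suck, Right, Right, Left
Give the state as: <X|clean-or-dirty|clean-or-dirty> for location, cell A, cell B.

<A|clean|clean>

Suck (#1): <A|clean|clean>
Suck (#2): <A|clean|clean>
Suck (#3): <A|clean|clean>
Suck (#4): <A|clean|clean>
Suck (#5): <A|clean|clean>
Right (#6): <B|clean|clean>
Right (#7): <B|clean|clean>
Left (#8): <A|clean|clean>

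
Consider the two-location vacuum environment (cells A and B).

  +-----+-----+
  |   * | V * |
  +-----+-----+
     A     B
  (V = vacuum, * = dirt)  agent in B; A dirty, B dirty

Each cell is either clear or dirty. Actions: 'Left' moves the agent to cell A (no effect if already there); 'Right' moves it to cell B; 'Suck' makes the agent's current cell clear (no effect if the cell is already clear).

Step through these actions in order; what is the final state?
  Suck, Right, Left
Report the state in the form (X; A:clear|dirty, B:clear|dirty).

(A; A:dirty, B:clear)

1) do Suck; now (B; A:dirty, B:clear)
2) do Right; now (B; A:dirty, B:clear)
3) do Left; now (A; A:dirty, B:clear)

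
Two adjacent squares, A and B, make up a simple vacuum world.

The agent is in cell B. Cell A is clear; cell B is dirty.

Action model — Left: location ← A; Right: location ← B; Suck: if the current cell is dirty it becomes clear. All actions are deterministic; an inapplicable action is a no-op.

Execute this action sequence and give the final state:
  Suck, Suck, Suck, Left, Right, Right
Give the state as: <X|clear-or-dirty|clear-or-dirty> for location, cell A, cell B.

step 1/6 (Suck): <B|clear|clear>
step 2/6 (Suck): <B|clear|clear>
step 3/6 (Suck): <B|clear|clear>
step 4/6 (Left): <A|clear|clear>
step 5/6 (Right): <B|clear|clear>
step 6/6 (Right): <B|clear|clear>

<B|clear|clear>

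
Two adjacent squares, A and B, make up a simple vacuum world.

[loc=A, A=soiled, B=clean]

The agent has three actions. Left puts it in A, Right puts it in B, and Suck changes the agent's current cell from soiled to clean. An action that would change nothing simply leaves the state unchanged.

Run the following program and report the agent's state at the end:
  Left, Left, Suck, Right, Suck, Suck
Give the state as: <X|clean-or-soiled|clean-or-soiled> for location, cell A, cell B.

Left (#1): <A|soiled|clean>
Left (#2): <A|soiled|clean>
Suck (#3): <A|clean|clean>
Right (#4): <B|clean|clean>
Suck (#5): <B|clean|clean>
Suck (#6): <B|clean|clean>

<B|clean|clean>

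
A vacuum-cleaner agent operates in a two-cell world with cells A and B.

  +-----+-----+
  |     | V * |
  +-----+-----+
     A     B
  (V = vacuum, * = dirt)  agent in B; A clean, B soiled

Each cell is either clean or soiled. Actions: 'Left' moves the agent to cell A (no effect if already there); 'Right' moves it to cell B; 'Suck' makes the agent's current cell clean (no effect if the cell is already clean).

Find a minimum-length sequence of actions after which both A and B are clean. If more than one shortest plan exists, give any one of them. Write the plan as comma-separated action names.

Suck

1) do Suck; now in B — A clean, B clean
min 1: B is soiled, one Suck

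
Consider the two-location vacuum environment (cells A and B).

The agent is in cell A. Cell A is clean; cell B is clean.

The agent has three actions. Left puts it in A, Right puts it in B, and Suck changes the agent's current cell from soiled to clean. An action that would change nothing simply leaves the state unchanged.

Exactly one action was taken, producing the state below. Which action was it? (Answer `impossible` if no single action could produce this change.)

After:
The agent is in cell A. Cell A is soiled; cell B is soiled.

try  Left: <A|clean|clean>
try Right: <B|clean|clean>
try  Suck: <A|clean|clean>
no single action produces the after-state

impossible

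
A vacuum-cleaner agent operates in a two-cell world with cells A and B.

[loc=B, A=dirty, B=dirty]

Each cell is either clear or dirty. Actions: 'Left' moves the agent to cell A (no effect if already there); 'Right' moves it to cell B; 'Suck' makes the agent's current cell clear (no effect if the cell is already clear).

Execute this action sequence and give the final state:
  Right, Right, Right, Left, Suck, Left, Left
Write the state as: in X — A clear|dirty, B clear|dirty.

in A — A clear, B dirty

[1] after Right: in B — A dirty, B dirty
[2] after Right: in B — A dirty, B dirty
[3] after Right: in B — A dirty, B dirty
[4] after Left: in A — A dirty, B dirty
[5] after Suck: in A — A clear, B dirty
[6] after Left: in A — A clear, B dirty
[7] after Left: in A — A clear, B dirty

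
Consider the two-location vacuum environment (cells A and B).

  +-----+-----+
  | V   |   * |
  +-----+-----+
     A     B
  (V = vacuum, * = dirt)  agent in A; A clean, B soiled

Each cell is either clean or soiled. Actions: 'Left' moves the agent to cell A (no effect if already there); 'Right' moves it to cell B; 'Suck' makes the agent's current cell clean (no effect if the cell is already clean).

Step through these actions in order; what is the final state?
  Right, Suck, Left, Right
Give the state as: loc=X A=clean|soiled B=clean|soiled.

Right (#1): loc=B A=clean B=soiled
Suck (#2): loc=B A=clean B=clean
Left (#3): loc=A A=clean B=clean
Right (#4): loc=B A=clean B=clean

loc=B A=clean B=clean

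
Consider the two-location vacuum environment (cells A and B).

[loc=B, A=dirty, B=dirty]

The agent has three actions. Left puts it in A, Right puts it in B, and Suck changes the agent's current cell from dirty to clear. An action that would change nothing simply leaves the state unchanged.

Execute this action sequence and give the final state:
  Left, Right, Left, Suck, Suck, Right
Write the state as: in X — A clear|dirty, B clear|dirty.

in B — A clear, B dirty

step 1/6 (Left): in A — A dirty, B dirty
step 2/6 (Right): in B — A dirty, B dirty
step 3/6 (Left): in A — A dirty, B dirty
step 4/6 (Suck): in A — A clear, B dirty
step 5/6 (Suck): in A — A clear, B dirty
step 6/6 (Right): in B — A clear, B dirty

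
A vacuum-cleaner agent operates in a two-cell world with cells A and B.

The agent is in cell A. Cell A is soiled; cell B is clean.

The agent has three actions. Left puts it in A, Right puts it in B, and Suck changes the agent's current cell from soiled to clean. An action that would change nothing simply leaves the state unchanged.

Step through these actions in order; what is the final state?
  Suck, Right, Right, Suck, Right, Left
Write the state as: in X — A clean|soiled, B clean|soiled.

in A — A clean, B clean

t=1 Suck ⇒ in A — A clean, B clean
t=2 Right ⇒ in B — A clean, B clean
t=3 Right ⇒ in B — A clean, B clean
t=4 Suck ⇒ in B — A clean, B clean
t=5 Right ⇒ in B — A clean, B clean
t=6 Left ⇒ in A — A clean, B clean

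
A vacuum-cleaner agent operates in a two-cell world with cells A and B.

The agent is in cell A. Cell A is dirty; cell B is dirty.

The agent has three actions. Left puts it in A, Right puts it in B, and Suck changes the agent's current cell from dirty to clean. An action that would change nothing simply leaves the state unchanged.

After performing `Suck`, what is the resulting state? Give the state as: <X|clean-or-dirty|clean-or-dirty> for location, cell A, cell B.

<A|clean|dirty>

start: <A|dirty|dirty>
Suck (#1): <A|clean|dirty>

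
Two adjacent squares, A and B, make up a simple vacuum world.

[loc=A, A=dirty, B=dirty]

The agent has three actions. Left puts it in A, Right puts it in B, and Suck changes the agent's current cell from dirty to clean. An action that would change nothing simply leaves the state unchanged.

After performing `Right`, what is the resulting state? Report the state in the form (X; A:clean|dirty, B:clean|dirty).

start: (A; A:dirty, B:dirty)
[1] after Right: (B; A:dirty, B:dirty)

(B; A:dirty, B:dirty)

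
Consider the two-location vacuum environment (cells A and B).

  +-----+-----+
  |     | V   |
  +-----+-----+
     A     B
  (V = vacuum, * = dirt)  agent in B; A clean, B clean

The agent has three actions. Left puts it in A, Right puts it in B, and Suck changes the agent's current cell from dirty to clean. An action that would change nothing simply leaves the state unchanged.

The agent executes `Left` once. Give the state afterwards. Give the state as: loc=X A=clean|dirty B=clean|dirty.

start: loc=B A=clean B=clean
[1] after Left: loc=A A=clean B=clean

loc=A A=clean B=clean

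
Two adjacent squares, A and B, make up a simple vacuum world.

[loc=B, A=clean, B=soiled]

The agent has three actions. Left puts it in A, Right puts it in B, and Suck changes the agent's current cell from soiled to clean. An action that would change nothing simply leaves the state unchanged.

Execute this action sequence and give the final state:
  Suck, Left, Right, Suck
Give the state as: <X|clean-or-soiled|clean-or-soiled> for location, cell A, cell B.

<B|clean|clean>

1. Suck → <B|clean|clean>
2. Left → <A|clean|clean>
3. Right → <B|clean|clean>
4. Suck → <B|clean|clean>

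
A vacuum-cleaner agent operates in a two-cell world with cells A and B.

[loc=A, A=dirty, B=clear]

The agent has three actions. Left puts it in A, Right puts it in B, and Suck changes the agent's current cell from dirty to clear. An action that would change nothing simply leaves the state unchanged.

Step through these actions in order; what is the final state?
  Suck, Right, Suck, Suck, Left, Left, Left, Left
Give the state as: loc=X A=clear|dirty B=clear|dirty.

loc=A A=clear B=clear

[1] after Suck: loc=A A=clear B=clear
[2] after Right: loc=B A=clear B=clear
[3] after Suck: loc=B A=clear B=clear
[4] after Suck: loc=B A=clear B=clear
[5] after Left: loc=A A=clear B=clear
[6] after Left: loc=A A=clear B=clear
[7] after Left: loc=A A=clear B=clear
[8] after Left: loc=A A=clear B=clear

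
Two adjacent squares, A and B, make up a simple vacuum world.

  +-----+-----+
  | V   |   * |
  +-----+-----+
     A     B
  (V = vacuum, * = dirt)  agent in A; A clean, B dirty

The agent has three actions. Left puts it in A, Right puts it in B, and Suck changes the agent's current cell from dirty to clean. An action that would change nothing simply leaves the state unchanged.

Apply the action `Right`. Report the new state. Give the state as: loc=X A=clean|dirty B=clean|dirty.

loc=B A=clean B=dirty

start: loc=A A=clean B=dirty
Right (#1): loc=B A=clean B=dirty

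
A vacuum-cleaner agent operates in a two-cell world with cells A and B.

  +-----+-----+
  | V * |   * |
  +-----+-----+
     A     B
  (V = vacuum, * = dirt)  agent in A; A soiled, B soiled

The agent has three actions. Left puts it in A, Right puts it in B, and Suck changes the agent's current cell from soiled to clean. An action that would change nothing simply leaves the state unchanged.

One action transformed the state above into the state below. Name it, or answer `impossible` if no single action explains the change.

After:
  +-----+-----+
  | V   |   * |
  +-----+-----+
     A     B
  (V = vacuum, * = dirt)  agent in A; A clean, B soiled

Suck

try  Left: <A|soiled|soiled>
try Right: <B|soiled|soiled>
try  Suck: <A|clean|soiled>  ← match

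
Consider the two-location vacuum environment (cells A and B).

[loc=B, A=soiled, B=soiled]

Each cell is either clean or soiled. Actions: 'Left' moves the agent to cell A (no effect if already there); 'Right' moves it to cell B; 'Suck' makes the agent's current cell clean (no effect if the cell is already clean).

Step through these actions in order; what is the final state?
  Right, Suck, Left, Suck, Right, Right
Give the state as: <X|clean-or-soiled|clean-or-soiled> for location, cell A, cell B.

<B|clean|clean>

Right (#1): <B|soiled|soiled>
Suck (#2): <B|soiled|clean>
Left (#3): <A|soiled|clean>
Suck (#4): <A|clean|clean>
Right (#5): <B|clean|clean>
Right (#6): <B|clean|clean>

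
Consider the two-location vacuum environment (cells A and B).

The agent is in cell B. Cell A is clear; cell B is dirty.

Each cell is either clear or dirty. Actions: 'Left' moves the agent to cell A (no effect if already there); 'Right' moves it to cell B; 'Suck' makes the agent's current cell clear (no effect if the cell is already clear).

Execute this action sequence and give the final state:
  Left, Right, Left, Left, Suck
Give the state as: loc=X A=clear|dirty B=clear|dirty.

loc=A A=clear B=dirty

step 1/5 (Left): loc=A A=clear B=dirty
step 2/5 (Right): loc=B A=clear B=dirty
step 3/5 (Left): loc=A A=clear B=dirty
step 4/5 (Left): loc=A A=clear B=dirty
step 5/5 (Suck): loc=A A=clear B=dirty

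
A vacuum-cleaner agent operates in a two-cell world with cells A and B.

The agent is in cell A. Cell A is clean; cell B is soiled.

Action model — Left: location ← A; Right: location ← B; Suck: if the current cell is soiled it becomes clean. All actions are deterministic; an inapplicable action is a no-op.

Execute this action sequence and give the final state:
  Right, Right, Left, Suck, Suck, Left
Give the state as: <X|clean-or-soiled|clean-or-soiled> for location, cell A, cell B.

<A|clean|soiled>

[1] after Right: <B|clean|soiled>
[2] after Right: <B|clean|soiled>
[3] after Left: <A|clean|soiled>
[4] after Suck: <A|clean|soiled>
[5] after Suck: <A|clean|soiled>
[6] after Left: <A|clean|soiled>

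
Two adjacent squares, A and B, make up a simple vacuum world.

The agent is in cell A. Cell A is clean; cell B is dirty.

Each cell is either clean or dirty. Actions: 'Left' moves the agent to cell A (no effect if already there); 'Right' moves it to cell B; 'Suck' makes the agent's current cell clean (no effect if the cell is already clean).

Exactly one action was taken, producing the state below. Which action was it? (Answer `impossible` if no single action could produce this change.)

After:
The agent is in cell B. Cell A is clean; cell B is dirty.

try  Left: <A|clean|dirty>
try Right: <B|clean|dirty>  ← match
try  Suck: <A|clean|dirty>

Right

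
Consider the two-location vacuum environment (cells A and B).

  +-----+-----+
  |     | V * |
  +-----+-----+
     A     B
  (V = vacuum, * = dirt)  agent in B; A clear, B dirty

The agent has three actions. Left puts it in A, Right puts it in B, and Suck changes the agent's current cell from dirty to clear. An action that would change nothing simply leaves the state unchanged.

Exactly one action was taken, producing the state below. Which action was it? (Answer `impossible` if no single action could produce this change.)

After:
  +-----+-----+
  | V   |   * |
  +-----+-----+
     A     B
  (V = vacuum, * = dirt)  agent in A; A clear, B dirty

Left

try  Left: (A; A:clear, B:dirty)  ← match
try Right: (B; A:clear, B:dirty)
try  Suck: (B; A:clear, B:clear)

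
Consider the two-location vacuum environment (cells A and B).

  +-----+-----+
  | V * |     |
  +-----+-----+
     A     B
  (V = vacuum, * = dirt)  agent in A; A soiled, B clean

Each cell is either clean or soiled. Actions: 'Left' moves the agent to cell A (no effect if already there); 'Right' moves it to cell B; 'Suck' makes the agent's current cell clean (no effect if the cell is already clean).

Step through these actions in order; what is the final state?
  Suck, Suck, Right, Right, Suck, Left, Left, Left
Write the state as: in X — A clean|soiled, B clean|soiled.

in A — A clean, B clean

Suck (#1): in A — A clean, B clean
Suck (#2): in A — A clean, B clean
Right (#3): in B — A clean, B clean
Right (#4): in B — A clean, B clean
Suck (#5): in B — A clean, B clean
Left (#6): in A — A clean, B clean
Left (#7): in A — A clean, B clean
Left (#8): in A — A clean, B clean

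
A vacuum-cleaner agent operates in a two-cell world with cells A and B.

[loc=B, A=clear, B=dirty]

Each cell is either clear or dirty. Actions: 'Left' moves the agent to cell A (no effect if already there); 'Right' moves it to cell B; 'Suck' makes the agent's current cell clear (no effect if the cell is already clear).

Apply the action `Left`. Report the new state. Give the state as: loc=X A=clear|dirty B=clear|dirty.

loc=A A=clear B=dirty

start: loc=B A=clear B=dirty
1) do Left; now loc=A A=clear B=dirty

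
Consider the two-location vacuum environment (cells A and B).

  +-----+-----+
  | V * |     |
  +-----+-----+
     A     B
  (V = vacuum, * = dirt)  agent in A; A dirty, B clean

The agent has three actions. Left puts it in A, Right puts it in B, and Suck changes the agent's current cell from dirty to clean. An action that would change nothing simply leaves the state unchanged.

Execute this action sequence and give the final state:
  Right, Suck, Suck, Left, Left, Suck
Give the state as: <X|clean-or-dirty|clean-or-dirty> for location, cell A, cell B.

<A|clean|clean>

step 1/6 (Right): <B|dirty|clean>
step 2/6 (Suck): <B|dirty|clean>
step 3/6 (Suck): <B|dirty|clean>
step 4/6 (Left): <A|dirty|clean>
step 5/6 (Left): <A|dirty|clean>
step 6/6 (Suck): <A|clean|clean>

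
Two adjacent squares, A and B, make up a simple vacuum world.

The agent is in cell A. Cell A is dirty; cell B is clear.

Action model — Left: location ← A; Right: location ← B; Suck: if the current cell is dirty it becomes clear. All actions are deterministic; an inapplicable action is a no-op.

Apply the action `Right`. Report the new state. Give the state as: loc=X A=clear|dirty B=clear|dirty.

start: loc=A A=dirty B=clear
t=1 Right ⇒ loc=B A=dirty B=clear

loc=B A=dirty B=clear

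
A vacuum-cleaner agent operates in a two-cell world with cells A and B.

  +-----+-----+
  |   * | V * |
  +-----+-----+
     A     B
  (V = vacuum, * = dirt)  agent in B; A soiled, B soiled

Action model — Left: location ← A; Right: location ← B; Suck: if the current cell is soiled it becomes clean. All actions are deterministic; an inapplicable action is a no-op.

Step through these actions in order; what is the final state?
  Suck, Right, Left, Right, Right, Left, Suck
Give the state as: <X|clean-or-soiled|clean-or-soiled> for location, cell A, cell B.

<A|clean|clean>

1. Suck → <B|soiled|clean>
2. Right → <B|soiled|clean>
3. Left → <A|soiled|clean>
4. Right → <B|soiled|clean>
5. Right → <B|soiled|clean>
6. Left → <A|soiled|clean>
7. Suck → <A|clean|clean>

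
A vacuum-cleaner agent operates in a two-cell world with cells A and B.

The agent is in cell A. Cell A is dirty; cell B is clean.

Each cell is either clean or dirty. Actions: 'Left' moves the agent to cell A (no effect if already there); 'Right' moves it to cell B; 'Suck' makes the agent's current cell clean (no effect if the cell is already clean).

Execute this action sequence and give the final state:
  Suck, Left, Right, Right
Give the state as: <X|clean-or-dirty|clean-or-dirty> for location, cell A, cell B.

step 1/4 (Suck): <A|clean|clean>
step 2/4 (Left): <A|clean|clean>
step 3/4 (Right): <B|clean|clean>
step 4/4 (Right): <B|clean|clean>

<B|clean|clean>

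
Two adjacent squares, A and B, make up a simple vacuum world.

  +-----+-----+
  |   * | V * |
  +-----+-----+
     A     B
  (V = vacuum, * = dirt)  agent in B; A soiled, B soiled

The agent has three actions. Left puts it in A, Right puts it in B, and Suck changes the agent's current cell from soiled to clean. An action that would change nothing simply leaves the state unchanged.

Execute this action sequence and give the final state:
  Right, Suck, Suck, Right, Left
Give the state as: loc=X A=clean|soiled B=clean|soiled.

loc=A A=soiled B=clean

1) do Right; now loc=B A=soiled B=soiled
2) do Suck; now loc=B A=soiled B=clean
3) do Suck; now loc=B A=soiled B=clean
4) do Right; now loc=B A=soiled B=clean
5) do Left; now loc=A A=soiled B=clean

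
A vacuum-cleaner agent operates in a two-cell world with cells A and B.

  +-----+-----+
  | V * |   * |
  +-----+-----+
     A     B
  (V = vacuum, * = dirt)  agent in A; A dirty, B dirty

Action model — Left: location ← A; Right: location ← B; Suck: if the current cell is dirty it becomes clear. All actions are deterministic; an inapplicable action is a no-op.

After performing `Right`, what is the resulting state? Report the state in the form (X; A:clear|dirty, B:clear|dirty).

start: (A; A:dirty, B:dirty)
[1] after Right: (B; A:dirty, B:dirty)

(B; A:dirty, B:dirty)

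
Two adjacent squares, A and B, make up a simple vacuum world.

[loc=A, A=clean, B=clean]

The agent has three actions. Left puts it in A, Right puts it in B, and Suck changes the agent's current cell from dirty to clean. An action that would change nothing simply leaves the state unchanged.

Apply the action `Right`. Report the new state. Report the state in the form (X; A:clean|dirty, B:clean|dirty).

start: (A; A:clean, B:clean)
t=1 Right ⇒ (B; A:clean, B:clean)

(B; A:clean, B:clean)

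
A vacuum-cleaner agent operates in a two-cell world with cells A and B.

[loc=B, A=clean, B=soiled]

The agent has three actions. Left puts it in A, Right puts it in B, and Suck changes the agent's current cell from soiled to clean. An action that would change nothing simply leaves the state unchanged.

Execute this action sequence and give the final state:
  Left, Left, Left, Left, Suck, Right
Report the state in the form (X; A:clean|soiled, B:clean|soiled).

(B; A:clean, B:soiled)

t=1 Left ⇒ (A; A:clean, B:soiled)
t=2 Left ⇒ (A; A:clean, B:soiled)
t=3 Left ⇒ (A; A:clean, B:soiled)
t=4 Left ⇒ (A; A:clean, B:soiled)
t=5 Suck ⇒ (A; A:clean, B:soiled)
t=6 Right ⇒ (B; A:clean, B:soiled)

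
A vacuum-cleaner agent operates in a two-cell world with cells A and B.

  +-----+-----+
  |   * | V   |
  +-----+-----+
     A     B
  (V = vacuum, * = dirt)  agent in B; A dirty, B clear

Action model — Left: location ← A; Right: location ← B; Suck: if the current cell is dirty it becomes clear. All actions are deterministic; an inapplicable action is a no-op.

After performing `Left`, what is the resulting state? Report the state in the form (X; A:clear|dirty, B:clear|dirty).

(A; A:dirty, B:clear)

start: (B; A:dirty, B:clear)
step 1/1 (Left): (A; A:dirty, B:clear)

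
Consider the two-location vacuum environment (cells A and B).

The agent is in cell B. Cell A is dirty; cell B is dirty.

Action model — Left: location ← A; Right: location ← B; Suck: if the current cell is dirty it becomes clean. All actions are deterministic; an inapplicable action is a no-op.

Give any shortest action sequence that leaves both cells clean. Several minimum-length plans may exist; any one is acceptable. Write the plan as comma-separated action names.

Suck, Left, Suck

1) do Suck; now (B; A:dirty, B:clean)
2) do Left; now (A; A:dirty, B:clean)
3) do Suck; now (A; A:clean, B:clean)
min 3: Suck B + move + Suck A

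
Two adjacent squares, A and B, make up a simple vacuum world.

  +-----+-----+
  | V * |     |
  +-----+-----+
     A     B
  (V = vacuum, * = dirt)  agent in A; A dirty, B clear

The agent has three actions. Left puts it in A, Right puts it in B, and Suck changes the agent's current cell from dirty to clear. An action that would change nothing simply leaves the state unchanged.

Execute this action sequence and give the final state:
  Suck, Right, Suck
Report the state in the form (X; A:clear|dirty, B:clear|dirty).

t=1 Suck ⇒ (A; A:clear, B:clear)
t=2 Right ⇒ (B; A:clear, B:clear)
t=3 Suck ⇒ (B; A:clear, B:clear)

(B; A:clear, B:clear)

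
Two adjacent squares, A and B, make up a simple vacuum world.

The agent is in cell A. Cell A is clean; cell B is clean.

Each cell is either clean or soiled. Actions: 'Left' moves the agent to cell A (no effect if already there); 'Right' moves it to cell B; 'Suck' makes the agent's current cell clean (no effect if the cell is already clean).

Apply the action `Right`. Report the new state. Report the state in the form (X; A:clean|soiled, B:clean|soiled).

(B; A:clean, B:clean)

start: (A; A:clean, B:clean)
[1] after Right: (B; A:clean, B:clean)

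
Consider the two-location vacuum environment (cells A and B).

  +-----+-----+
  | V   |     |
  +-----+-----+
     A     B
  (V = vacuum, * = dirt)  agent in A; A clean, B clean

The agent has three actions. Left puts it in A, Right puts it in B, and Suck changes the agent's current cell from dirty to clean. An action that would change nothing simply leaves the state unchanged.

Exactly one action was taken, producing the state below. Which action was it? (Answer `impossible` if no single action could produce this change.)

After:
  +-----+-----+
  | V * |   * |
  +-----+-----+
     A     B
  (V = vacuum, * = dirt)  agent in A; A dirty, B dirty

try  Left: in A — A clean, B clean
try Right: in B — A clean, B clean
try  Suck: in A — A clean, B clean
no single action produces the after-state

impossible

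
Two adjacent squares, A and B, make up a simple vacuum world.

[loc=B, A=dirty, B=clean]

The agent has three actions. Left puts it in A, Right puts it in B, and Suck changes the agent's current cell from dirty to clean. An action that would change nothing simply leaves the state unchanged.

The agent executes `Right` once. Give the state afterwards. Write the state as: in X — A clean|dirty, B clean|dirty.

in B — A dirty, B clean

start: in B — A dirty, B clean
Right (#1): in B — A dirty, B clean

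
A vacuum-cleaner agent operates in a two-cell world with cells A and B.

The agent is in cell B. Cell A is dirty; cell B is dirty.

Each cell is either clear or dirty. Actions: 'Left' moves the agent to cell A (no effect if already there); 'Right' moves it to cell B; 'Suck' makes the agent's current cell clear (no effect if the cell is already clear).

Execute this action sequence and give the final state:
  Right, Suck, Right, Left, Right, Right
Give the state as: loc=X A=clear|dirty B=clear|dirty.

loc=B A=dirty B=clear

Right (#1): loc=B A=dirty B=dirty
Suck (#2): loc=B A=dirty B=clear
Right (#3): loc=B A=dirty B=clear
Left (#4): loc=A A=dirty B=clear
Right (#5): loc=B A=dirty B=clear
Right (#6): loc=B A=dirty B=clear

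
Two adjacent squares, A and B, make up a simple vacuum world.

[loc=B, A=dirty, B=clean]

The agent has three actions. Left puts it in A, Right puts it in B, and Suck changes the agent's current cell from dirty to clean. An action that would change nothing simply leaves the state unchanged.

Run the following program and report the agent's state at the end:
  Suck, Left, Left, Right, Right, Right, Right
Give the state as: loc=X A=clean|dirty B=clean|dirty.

[1] after Suck: loc=B A=dirty B=clean
[2] after Left: loc=A A=dirty B=clean
[3] after Left: loc=A A=dirty B=clean
[4] after Right: loc=B A=dirty B=clean
[5] after Right: loc=B A=dirty B=clean
[6] after Right: loc=B A=dirty B=clean
[7] after Right: loc=B A=dirty B=clean

loc=B A=dirty B=clean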